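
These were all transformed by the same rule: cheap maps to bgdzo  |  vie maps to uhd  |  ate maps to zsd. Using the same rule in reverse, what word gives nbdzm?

Each letter is shifted forward by 25 in the alphabet (a Caesar shift of +25).
Decoding nbdzm: n−25=o, b−25=c, d−25=e, z−25=a, m−25=n.

ocean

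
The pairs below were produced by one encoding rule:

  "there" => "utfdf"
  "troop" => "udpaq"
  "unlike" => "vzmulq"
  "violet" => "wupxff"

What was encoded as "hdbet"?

The shifts repeat in a cycle of length 2: positions 0,1,… shift by +1, +12, then the pattern repeats.
Reversing it on hdbet: h−1=g, d−12=r, b−1=a, e−12=s, t−1=s.

grass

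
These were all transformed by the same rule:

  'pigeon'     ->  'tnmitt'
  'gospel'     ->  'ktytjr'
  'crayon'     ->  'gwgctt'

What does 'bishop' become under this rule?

Shifts by position in pigeon: pos 0: p→t (+4), pos 1: i→n (+5), pos 2: g→m (+6), pos 3: e→i (+4), pos 4: o→t (+5), pos 5: n→t (+6) — repeating every 3. The shifts repeat in a cycle of length 3: positions 0,1,… shift by +4, +5, +6, then the pattern repeats.
Applying it to bishop: b+4=f, i+5=n, s+6=y, h+4=l, o+5=t, p+6=v.

fnyltv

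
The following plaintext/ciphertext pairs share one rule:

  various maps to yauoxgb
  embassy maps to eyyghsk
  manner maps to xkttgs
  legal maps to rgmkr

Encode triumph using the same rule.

The output letters match the input read backwards, each shifted +6: various reversed is suoirav. Two steps: reverse the string, then apply a Caesar shift of +6.
For triumph: reverse → hpmuirt; then shift: h+6=n, p+6=v, m+6=s, u+6=a, i+6=o, r+6=x, t+6=z.

nvsaoxz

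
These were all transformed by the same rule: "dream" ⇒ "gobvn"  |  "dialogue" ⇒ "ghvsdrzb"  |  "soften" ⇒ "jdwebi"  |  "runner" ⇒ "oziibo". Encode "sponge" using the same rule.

jydirb

Each letter's alphabet position (a=0..z=25) is mapped through 21·x+21 mod 26 — an affine cipher.
On sponge: s(18)→21·18+21≡9=j; p(15)→21·15+21≡24=y; o(14)→21·14+21≡3=d; n(13)→21·13+21≡8=i; g(6)→21·6+21≡17=r; e(4)→21·4+21≡1=b (all mod 26).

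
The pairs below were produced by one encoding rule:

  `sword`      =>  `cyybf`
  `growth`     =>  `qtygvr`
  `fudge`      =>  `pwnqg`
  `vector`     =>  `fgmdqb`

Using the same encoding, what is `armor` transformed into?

Shifts by position in sword: pos 0: s→c (+10), pos 1: w→y (+2), pos 2: o→y (+10), pos 3: r→b (+10), pos 4: d→f (+2) — repeating every 3. A repeating key of period 3 is used — shifts +10, +2, +10 over and over.
On armor: a+10=k, r+2=t, m+10=w, o+10=y, r+2=t.

ktwyt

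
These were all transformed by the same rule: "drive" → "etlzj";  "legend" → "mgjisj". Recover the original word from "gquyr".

forum

In drive: d→e is +1, r→t is +2, i→l is +3, v→z is +4 — the shift increases by 1 each position. Each letter shifts forward by (position + 1), i.e. 1, 2, 3, … — the shift grows by one for each successive letter.
Decoding gquyr: g−1=f, q−2=o, u−3=r, y−4=u, r−5=m.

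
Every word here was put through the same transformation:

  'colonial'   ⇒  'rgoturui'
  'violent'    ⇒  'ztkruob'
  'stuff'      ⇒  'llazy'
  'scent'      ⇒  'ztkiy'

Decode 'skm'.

gem

The output letters match the input read backwards, each shifted +6: colonial reversed is lainoloc. Two steps: reverse the string, then apply a Caesar shift of +6.
Reversing it on skm: shift back: s−6=m, k−6=e, m−6=g → meg; then reverse → gem.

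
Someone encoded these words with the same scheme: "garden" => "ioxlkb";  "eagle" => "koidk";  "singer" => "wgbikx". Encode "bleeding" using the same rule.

g(6)→i(8) and a(0)→o(14) fit y≡25x+14 (mod 26); the inverse of 25 mod 26 is 25. Each letter's alphabet position (a=0..z=25) is mapped through 25·x+14 mod 26 — an affine cipher.
For bleeding: b(1)→25·1+14≡13=n; l(11)→25·11+14≡3=d; e(4)→25·4+14≡10=k; e(4)→25·4+14≡10=k; d(3)→25·3+14≡11=l; i(8)→25·8+14≡6=g; n(13)→25·13+14≡1=b; g(6)→25·6+14≡8=i (all mod 26).

ndkklgbi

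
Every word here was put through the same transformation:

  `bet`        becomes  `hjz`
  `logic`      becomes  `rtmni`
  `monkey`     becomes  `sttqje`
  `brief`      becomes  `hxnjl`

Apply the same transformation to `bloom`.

The shift depends on letter class: consonant b→h is +6, but vowel e→j is +5. Vowels shift forward by 5 and consonants shift forward by 6.
Applying it to bloom: b(cons)+6=h, l(cons)+6=r, o(vowel)+5=t, o(vowel)+5=t, m(cons)+6=s.

hrtts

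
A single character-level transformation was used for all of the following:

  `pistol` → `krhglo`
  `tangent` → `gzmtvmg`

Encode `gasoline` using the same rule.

Each pair mirrors across the alphabet (p↔k, i↔r, s↔h): positions sum to 25. Letters are reflected about the middle of the alphabet (position → 25−position): Atbash.
On gasoline: g↔t, a↔z, s↔h, o↔l, l↔o, i↔r, n↔m, e↔v.

tzhlormv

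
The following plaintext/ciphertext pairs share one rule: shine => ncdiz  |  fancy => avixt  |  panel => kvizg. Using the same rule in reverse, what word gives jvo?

It's a constant shift of +21 (ROT21).
Reversing it on jvo: j−21=o, v−21=a, o−21=t.

oat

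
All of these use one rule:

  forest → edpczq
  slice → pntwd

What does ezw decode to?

The output letters match the input read backwards, each shifted +11: forest reversed is tserof. Read the word backwards and shift each letter +11.
Reversing it on ezw: shift back: e−11=t, z−11=o, w−11=l → tol; then reverse → lot.

lot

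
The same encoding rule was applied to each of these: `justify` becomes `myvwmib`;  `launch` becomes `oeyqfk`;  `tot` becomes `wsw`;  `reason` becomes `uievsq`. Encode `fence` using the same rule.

iiqfi

The shift depends on letter class: consonant j→m is +3, but vowel u→y is +4. Vowels shift forward by 4 and consonants shift forward by 3.
For fence: f(cons)+3=i, e(vowel)+4=i, n(cons)+3=q, c(cons)+3=f, e(vowel)+4=i.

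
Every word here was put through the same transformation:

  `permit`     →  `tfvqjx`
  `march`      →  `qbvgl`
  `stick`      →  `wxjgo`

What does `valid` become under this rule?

zbpjh

The shift depends on letter class: consonant p→t is +4, but vowel e→f is +1. Two shifts are in play — +1 for a/e/i/o/u, +4 for every other letter.
Applying it to valid: v(cons)+4=z, a(vowel)+1=b, l(cons)+4=p, i(vowel)+1=j, d(cons)+4=h.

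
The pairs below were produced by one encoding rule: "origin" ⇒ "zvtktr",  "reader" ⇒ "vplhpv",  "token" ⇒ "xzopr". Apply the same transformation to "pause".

The shift depends on letter class: consonant r→v is +4, but vowel o→z is +11. The rule splits by letter class: vowels +11, consonants +4.
For pause: p(cons)+4=t, a(vowel)+11=l, u(vowel)+11=f, s(cons)+4=w, e(vowel)+11=p.

tlfwp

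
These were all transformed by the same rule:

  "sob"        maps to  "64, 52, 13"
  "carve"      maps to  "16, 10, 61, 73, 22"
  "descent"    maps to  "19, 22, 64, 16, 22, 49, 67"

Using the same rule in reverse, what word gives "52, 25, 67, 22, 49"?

often

s(#19)→64 and o(#15)→52: differences scale by 3, so n = 3·pos + 7. With a=1..z=26, the number is 3·pos + 7.
Decoding 52, 25, 67, 22, 49: 52→(52−7)÷3=15=o, 25→(25−7)÷3=6=f, 67→(67−7)÷3=20=t, 22→(22−7)÷3=5=e, 49→(49−7)÷3=14=n.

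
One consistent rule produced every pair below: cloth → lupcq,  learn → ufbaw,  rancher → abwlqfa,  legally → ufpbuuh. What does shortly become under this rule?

The shift depends on letter class: consonant c→l is +9, but vowel o→p is +1. Two shifts are in play — +1 for a/e/i/o/u, +9 for every other letter.
Applying it to shortly: s(cons)+9=b, h(cons)+9=q, o(vowel)+1=p, r(cons)+9=a, t(cons)+9=c, l(cons)+9=u, y(cons)+9=h.

bqpacuh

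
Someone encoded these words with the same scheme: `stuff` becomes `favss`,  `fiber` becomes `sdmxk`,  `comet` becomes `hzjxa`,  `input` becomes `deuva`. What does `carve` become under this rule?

hrkqx

s(18)→f(5) and t(19)→a(0) fit y≡21x+17 (mod 26); the inverse of 21 mod 26 is 5. Each letter's alphabet position (a=0..z=25) is mapped through 21·x+17 mod 26 — an affine cipher.
For carve: c(2)→21·2+17≡7=h; a(0)→21·0+17≡17=r; r(17)→21·17+17≡10=k; v(21)→21·21+17≡16=q; e(4)→21·4+17≡23=x (all mod 26).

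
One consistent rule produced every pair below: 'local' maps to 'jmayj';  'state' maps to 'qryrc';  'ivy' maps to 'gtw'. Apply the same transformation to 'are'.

ypc

Every letter moves 24 places later in the alphabet, wrapping around z→a.
For are: a+24=y, r+24=p, e+24=c.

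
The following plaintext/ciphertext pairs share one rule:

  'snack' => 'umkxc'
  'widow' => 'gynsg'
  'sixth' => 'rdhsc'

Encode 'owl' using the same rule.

Two steps: reverse the string, then apply a Caesar shift of +10.
On owl: reverse → lwo; then shift: l+10=v, w+10=g, o+10=y.

vgy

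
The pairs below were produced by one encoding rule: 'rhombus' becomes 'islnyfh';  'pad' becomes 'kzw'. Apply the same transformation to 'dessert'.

wvhhvig

Each pair mirrors across the alphabet (r↔i, h↔s, o↔l): positions sum to 25. Each letter is replaced by its mirror in the alphabet: a↔z, b↔y, c↔x, and so on (the Atbash cipher).
Applying it to dessert: d↔w, e↔v, s↔h, s↔h, e↔v, r↔i, t↔g.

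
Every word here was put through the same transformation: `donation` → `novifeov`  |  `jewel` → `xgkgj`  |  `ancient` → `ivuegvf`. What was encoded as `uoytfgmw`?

d(3)→n(13) and o(14)→o(14) fit y≡19x+8 (mod 26); the inverse of 19 mod 26 is 11. Treating letters as 0–25, the rule is x ↦ 19x + 8 (mod 26).
Undoing it on uoytfgmw: u(20)→11·(20−8)≡2=c; o(14)→11·(14−8)≡14=o; y(24)→11·(24−8)≡20=u; t(19)→11·(19−8)≡17=r; f(5)→11·(5−8)≡19=t; g(6)→11·(6−8)≡4=e; m(12)→11·(12−8)≡18=s; w(22)→11·(22−8)≡24=y (all mod 26).

courtesy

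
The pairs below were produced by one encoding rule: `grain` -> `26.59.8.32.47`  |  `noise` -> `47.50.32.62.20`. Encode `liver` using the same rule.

41.32.71.20.59

The formula is n = 3×(alphabet index, a=1) + 5.
Applying it to liver: l=12→41, i=9→32, v=22→71, e=5→20, r=18→59.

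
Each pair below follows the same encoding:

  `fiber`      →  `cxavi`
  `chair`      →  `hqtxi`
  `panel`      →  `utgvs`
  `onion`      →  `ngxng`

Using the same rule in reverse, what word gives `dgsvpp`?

f(5)→c(2) and i(8)→x(23) fit y≡7x+19 (mod 26); the inverse of 7 mod 26 is 15. Treating letters as 0–25, the rule is x ↦ 7x + 19 (mod 26).
Reversing it on dgsvpp: d(3)→15·(3−19)≡20=u; g(6)→15·(6−19)≡13=n; s(18)→15·(18−19)≡11=l; v(21)→15·(21−19)≡4=e; p(15)→15·(15−19)≡18=s; p(15)→15·(15−19)≡18=s (all mod 26).

unless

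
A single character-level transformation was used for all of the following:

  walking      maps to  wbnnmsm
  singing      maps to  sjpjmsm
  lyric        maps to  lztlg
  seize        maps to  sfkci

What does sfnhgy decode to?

select

In walking: w→w is +0, a→b is +1, l→n is +2, k→n is +3 — the shift increases by 1 each position. Each letter shifts forward by its position index (0, 1, 2, …) — the shift grows by one for each successive letter.
Decoding sfnhgy: s−0=s, f−1=e, n−2=l, h−3=e, g−4=c, y−5=t.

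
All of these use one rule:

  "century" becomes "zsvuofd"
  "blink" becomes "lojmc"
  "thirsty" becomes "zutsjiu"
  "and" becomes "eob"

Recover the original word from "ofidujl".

kitchen

The output letters match the input read backwards, each shifted +1: century reversed is yrutnec. Read the word backwards and shift each letter +1.
Undoing it on ofidujl: shift back: o−1=n, f−1=e, i−1=h, d−1=c, u−1=t, j−1=i, l−1=k → nehctik; then reverse → kitchen.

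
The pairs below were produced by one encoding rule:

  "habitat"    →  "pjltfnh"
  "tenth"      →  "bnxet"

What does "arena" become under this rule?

In habitat: h→p is +8, a→j is +9, b→l is +10, i→t is +11 — the shift increases by 1 each position. The shift increases by 1 at each position, starting from +8: 8, 9, 10, ….
Applying it to arena: a+8=i, r+9=a, e+10=o, n+11=y, a+12=m.

iaoym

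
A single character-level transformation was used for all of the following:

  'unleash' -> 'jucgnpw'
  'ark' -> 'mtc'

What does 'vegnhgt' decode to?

reflect

The output letters match the input read backwards, each shifted +2: unleash reversed is hsaelnu. The word is reversed, then every letter is shifted forward by 2.
Decoding vegnhgt: shift back: v−2=t, e−2=c, g−2=e, n−2=l, h−2=f, g−2=e, t−2=r → tcelfer; then reverse → reflect.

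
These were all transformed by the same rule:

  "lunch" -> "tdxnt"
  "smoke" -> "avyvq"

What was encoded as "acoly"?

In lunch: l→t is +8, u→d is +9, n→x is +10, c→n is +11 — the shift increases by 1 each position. The shift increases by 1 at each position, starting from +8: 8, 9, 10, ….
Undoing it on acoly: a−8=s, c−9=t, o−10=e, l−11=a, y−12=m.

steam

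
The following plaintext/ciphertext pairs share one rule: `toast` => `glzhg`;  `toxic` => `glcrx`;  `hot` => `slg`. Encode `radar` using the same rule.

izwzi

Each pair mirrors across the alphabet (t↔g, o↔l, a↔z): positions sum to 25. Each letter is replaced by its mirror in the alphabet: a↔z, b↔y, c↔x, and so on (the Atbash cipher).
Applying it to radar: r↔i, a↔z, d↔w, a↔z, r↔i.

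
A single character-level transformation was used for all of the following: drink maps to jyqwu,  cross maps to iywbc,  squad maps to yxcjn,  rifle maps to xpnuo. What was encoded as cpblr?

witch

In drink: d→j is +6, r→y is +7, i→q is +8, n→w is +9 — the shift increases by 1 each position. Letter i (0-indexed) is shifted by i+6, so successive shifts are 6, 7, 8, ….
Reversing it on cpblr: c−6=w, p−7=i, b−8=t, l−9=c, r−10=h.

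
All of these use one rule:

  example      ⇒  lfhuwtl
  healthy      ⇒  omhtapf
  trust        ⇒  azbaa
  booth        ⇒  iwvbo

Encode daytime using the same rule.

A repeating key of period 2 is used — shifts +7, +8 over and over.
For daytime: d+7=k, a+8=i, y+7=f, t+8=b, i+7=p, m+8=u, e+7=l.

kifbpul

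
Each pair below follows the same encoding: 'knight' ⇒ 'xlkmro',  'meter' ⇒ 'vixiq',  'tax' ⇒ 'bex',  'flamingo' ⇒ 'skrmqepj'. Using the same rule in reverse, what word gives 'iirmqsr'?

The output letters match the input read backwards, each shifted +4: knight reversed is thgink. The word is reversed, then every letter is shifted forward by 4.
Undoing it on iirmqsr: shift back: i−4=e, i−4=e, r−4=n, m−4=i, q−4=m, s−4=o, r−4=n → eenimon; then reverse → nominee.

nominee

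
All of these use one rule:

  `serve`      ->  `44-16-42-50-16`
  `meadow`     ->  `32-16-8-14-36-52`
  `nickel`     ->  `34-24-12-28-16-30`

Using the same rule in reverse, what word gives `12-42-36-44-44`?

cross

s(#19)→44 and e(#5)→16: differences scale by 2, so n = 2·pos + 6. Each letter becomes 2×(its alphabet position, a=1..z=26) + 6.
Decoding 12-42-36-44-44: 12→(12−6)÷2=3=c, 42→(42−6)÷2=18=r, 36→(36−6)÷2=15=o, 44→(44−6)÷2=19=s, 44→(44−6)÷2=19=s.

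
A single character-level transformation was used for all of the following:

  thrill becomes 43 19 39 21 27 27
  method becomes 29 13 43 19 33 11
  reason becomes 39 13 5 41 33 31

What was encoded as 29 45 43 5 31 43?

mutant

t(#20)→43 and h(#8)→19: differences scale by 2, so n = 2·pos + 3. The formula is n = 2×(alphabet index, a=1) + 3.
Decoding 29 45 43 5 31 43: 29→(29−3)÷2=13=m, 45→(45−3)÷2=21=u, 43→(43−3)÷2=20=t, 5→(5−3)÷2=1=a, 31→(31−3)÷2=14=n, 43→(43−3)÷2=20=t.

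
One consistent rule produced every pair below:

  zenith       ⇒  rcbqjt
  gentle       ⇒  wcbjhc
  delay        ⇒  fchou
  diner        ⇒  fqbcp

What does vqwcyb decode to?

pigeon

z(25)→r(17) and e(4)→c(2) fit y≡23x+14 (mod 26); the inverse of 23 mod 26 is 17. Each letter's alphabet position (a=0..z=25) is mapped through 23·x+14 mod 26 — an affine cipher.
Reversing it on vqwcyb: v(21)→17·(21−14)≡15=p; q(16)→17·(16−14)≡8=i; w(22)→17·(22−14)≡6=g; c(2)→17·(2−14)≡4=e; y(24)→17·(24−14)≡14=o; b(1)→17·(1−14)≡13=n (all mod 26).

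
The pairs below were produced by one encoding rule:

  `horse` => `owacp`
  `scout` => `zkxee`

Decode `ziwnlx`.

In horse: h→o is +7, o→w is +8, r→a is +9, s→c is +10 — the shift increases by 1 each position. Letter i (0-indexed) is shifted by i+7, so successive shifts are 7, 8, 9, ….
Undoing it on ziwnlx: z−7=s, i−8=a, w−9=n, n−10=d, l−11=a, x−12=l.

sandal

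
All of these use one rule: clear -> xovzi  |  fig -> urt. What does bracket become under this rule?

yizxpvg

Each letter is replaced by its mirror in the alphabet: a↔z, b↔y, c↔x, and so on (the Atbash cipher).
For bracket: b↔y, r↔i, a↔z, c↔x, k↔p, e↔v, t↔g.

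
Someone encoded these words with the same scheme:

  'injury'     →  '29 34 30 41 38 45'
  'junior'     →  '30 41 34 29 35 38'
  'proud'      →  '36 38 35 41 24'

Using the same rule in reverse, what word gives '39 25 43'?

i is letter #9 and maps to 29: an offset of 20. The number is (letter's place in the alphabet, a=1) + 20.
Undoing it on 39 25 43: 39→(39−20)÷1=19=s, 25→(25−20)÷1=5=e, 43→(43−20)÷1=23=w.

sew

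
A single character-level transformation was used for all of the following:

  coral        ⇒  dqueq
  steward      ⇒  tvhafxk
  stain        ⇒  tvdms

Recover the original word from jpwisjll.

Each letter shifts forward by (position + 1), i.e. 1, 2, 3, … — the shift grows by one for each successive letter.
Decoding jpwisjll: j−1=i, p−2=n, w−3=t, i−4=e, s−5=n, j−6=d, l−7=e, l−8=d.

intended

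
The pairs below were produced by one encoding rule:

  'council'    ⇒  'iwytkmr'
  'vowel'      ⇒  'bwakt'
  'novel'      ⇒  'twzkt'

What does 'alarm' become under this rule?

gtexu

Shifts by position in council: pos 0: c→i (+6), pos 1: o→w (+8), pos 2: u→y (+4), pos 3: n→t (+6), pos 4: c→k (+8), pos 5: i→m (+4) — repeating every 3. A repeating key of period 3 is used — shifts +6, +8, +4 over and over.
Applying it to alarm: a+6=g, l+8=t, a+4=e, r+6=x, m+8=u.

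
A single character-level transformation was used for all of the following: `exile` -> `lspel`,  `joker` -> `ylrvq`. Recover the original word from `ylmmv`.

offer

The output letters match the input read backwards, each shifted +7: exile reversed is elixe. Read the word backwards and shift each letter +7.
Decoding ylmmv: shift back: y−7=r, l−7=e, m−7=f, m−7=f, v−7=o → reffo; then reverse → offer.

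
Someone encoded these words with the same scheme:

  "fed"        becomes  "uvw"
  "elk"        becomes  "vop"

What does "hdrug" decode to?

swift

Each pair mirrors across the alphabet (f↔u, e↔v, d↔w): positions sum to 25. Letters are reflected about the middle of the alphabet (position → 25−position): Atbash.
Reversing it on hdrug: h↔s, d↔w, r↔i, u↔f, g↔t.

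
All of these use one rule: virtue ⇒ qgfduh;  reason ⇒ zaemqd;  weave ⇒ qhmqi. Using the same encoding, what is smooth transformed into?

The output letters match the input read backwards, each shifted +12: virtue reversed is eutriv. The word is reversed, then every letter is shifted forward by 12.
For smooth: reverse → htooms; then shift: h+12=t, t+12=f, o+12=a, o+12=a, m+12=y, s+12=e.

tfaaye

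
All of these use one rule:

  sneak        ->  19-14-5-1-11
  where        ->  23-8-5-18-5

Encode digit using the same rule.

4-9-7-9-20

s is letter #19 and maps to 19: an offset of 0. Letters become their 1-indexed alphabet positions: a=1 … z=26.
For digit: d=4→4, i=9→9, g=7→7, i=9→9, t=20→20.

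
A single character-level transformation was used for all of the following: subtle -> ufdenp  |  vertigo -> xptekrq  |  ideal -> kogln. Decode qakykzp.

opinion

A repeating key of period 2 is used — shifts +2, +11 over and over.
Undoing it on qakykzp: q−2=o, a−11=p, k−2=i, y−11=n, k−2=i, z−11=o, p−2=n.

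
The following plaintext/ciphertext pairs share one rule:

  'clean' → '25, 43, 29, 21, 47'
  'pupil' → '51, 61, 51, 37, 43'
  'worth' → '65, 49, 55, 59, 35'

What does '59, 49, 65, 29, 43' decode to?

c(#3)→25 and l(#12)→43: differences scale by 2, so n = 2·pos + 19. With a=1..z=26, the number is 2·pos + 19.
Undoing it on 59, 49, 65, 29, 43: 59→(59−19)÷2=20=t, 49→(49−19)÷2=15=o, 65→(65−19)÷2=23=w, 29→(29−19)÷2=5=e, 43→(43−19)÷2=12=l.

towel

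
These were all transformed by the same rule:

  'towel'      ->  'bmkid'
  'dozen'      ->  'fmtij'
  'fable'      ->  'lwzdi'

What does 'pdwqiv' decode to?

player

This is an affine cipher: with a=0,…,z=25, each position x becomes (3x+22) mod 26.
Reversing it on pdwqiv: p(15)→9·(15−22)≡15=p; d(3)→9·(3−22)≡11=l; w(22)→9·(22−22)≡0=a; q(16)→9·(16−22)≡24=y; i(8)→9·(8−22)≡4=e; v(21)→9·(21−22)≡17=r (all mod 26).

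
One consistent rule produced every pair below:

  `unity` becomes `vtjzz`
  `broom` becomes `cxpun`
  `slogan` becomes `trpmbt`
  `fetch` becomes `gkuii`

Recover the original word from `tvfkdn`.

speech

Shifts by position in unity: pos 0: u→v (+1), pos 1: n→t (+6), pos 2: i→j (+1), pos 3: t→z (+6) — repeating every 2. A repeating key of period 2 is used — shifts +1, +6 over and over.
Decoding tvfkdn: t−1=s, v−6=p, f−1=e, k−6=e, d−1=c, n−6=h.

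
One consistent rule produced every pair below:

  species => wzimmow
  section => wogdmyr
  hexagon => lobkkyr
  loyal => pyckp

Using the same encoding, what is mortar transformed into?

qyvdeb

Shifts by position in species: pos 0: s→w (+4), pos 1: p→z (+10), pos 2: e→i (+4), pos 3: c→m (+10) — repeating every 2. The shifts repeat in a cycle of length 2: positions 0,1,… shift by +4, +10, then the pattern repeats.
For mortar: m+4=q, o+10=y, r+4=v, t+10=d, a+4=e, r+10=b.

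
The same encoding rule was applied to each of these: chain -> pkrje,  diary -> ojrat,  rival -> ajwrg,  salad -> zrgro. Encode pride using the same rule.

c(2)→p(15) and h(7)→k(10) fit y≡25x+17 (mod 26); the inverse of 25 mod 26 is 25. This is an affine cipher: with a=0,…,z=25, each position x becomes (25x+17) mod 26.
Applying it to pride: p(15)→25·15+17≡2=c; r(17)→25·17+17≡0=a; i(8)→25·8+17≡9=j; d(3)→25·3+17≡14=o; e(4)→25·4+17≡13=n (all mod 26).

cajon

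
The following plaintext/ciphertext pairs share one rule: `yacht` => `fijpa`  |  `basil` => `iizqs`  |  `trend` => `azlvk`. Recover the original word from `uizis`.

It's a Vigenère-style cipher with numeric key [7,8]: position i shifts by key[i mod 2].
Decoding uizis: u−7=n, i−8=a, z−7=s, i−8=a, s−7=l.

nasal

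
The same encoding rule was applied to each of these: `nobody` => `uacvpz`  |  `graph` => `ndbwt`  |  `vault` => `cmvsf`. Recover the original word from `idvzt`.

brush

Shifts by position in nobody: pos 0: n→u (+7), pos 1: o→a (+12), pos 2: b→c (+1), pos 3: o→v (+7), pos 4: d→p (+12), pos 5: y→z (+1) — repeating every 3. The shifts repeat in a cycle of length 3: positions 0,1,… shift by +7, +12, +1, then the pattern repeats.
Reversing it on idvzt: i−7=b, d−12=r, v−1=u, z−7=s, t−12=h.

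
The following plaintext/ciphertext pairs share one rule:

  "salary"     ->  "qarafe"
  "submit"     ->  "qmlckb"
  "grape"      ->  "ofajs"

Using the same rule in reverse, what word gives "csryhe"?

s(18)→q(16) and a(0)→a(0) fit y≡11x+0 (mod 26); the inverse of 11 mod 26 is 19. Treating letters as 0–25, the rule is x ↦ 11x + 0 (mod 26).
Reversing it on csryhe: c(2)→19·(2−0)≡12=m; s(18)→19·(18−0)≡4=e; r(17)→19·(17−0)≡11=l; y(24)→19·(24−0)≡14=o; h(7)→19·(7−0)≡3=d; e(4)→19·(4−0)≡24=y (all mod 26).

melody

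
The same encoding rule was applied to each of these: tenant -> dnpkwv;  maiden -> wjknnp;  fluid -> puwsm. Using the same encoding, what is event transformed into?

oegxc

Shifts by position in tenant: pos 0: t→d (+10), pos 1: e→n (+9), pos 2: n→p (+2), pos 3: a→k (+10), pos 4: n→w (+9), pos 5: t→v (+2) — repeating every 3. A repeating key of period 3 is used — shifts +10, +9, +2 over and over.
On event: e+10=o, v+9=e, e+2=g, n+10=x, t+9=c.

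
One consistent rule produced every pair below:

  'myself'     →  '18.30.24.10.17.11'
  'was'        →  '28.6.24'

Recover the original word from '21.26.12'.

m is letter #13 and maps to 18: an offset of 5. Each letter is replaced by its alphabet position (a=1..z=26) + 5.
Reversing it on 21.26.12: 21→(21−5)÷1=16=p, 26→(26−5)÷1=21=u, 12→(12−5)÷1=7=g.

pug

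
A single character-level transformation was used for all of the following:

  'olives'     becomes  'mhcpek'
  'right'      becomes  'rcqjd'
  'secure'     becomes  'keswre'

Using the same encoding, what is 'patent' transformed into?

fgdetd

This is an affine cipher: with a=0,…,z=25, each position x becomes (19x+6) mod 26.
Applying it to patent: p(15)→19·15+6≡5=f; a(0)→19·0+6≡6=g; t(19)→19·19+6≡3=d; e(4)→19·4+6≡4=e; n(13)→19·13+6≡19=t; t(19)→19·19+6≡3=d (all mod 26).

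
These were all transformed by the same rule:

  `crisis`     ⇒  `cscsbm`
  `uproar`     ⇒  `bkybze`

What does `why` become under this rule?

irg

The output letters match the input read backwards, each shifted +10: crisis reversed is sisirc. The word is reversed, then every letter is shifted forward by 10.
On why: reverse → yhw; then shift: y+10=i, h+10=r, w+10=g.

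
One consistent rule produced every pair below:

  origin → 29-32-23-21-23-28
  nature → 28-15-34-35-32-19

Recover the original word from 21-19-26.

gel

Each letter is replaced by its alphabet position (a=1..z=26) + 14.
Reversing it on 21-19-26: 21→(21−14)÷1=7=g, 19→(19−14)÷1=5=e, 26→(26−14)÷1=12=l.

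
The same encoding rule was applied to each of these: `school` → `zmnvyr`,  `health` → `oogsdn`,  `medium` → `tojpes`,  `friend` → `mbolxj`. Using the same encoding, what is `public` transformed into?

wehssi

It's a Vigenère-style cipher with numeric key [7,10,6]: position i shifts by key[i mod 3].
For public: p+7=w, u+10=e, b+6=h, l+7=s, i+10=s, c+6=i.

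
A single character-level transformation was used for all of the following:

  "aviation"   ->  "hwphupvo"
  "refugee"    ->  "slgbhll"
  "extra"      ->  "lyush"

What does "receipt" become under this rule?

sldlpqu

The shift depends on letter class: consonant v→w is +1, but vowel a→h is +7. The rule splits by letter class: vowels +7, consonants +1.
Applying it to receipt: r(cons)+1=s, e(vowel)+7=l, c(cons)+1=d, e(vowel)+7=l, i(vowel)+7=p, p(cons)+1=q, t(cons)+1=u.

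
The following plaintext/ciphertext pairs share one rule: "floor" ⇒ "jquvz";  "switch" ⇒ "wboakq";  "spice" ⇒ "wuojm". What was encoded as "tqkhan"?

The shift increases by 1 at each position, starting from +4: 4, 5, 6, ….
Decoding tqkhan: t−4=p, q−5=l, k−6=e, h−7=a, a−8=s, n−9=e.

please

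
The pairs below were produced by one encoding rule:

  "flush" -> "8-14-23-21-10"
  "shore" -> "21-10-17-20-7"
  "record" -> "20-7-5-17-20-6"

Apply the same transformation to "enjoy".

f is letter #6 and maps to 8: an offset of 2. Each letter is replaced by its alphabet position (a=1..z=26) + 2.
On enjoy: e=5→7, n=14→16, j=10→12, o=15→17, y=25→27.

7-16-12-17-27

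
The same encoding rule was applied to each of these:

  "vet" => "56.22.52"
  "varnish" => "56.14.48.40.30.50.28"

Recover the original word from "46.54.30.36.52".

quilt

v(#22)→56 and e(#5)→22: differences scale by 2, so n = 2·pos + 12. Each letter becomes 2×(its alphabet position, a=1..z=26) + 12.
Reversing it on 46.54.30.36.52: 46→(46−12)÷2=17=q, 54→(54−12)÷2=21=u, 30→(30−12)÷2=9=i, 36→(36−12)÷2=12=l, 52→(52−12)÷2=20=t.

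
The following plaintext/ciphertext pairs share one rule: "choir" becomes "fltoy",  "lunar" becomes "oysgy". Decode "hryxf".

entry

In choir: c→f is +3, h→l is +4, o→t is +5, i→o is +6 — the shift increases by 1 each position. The shift increases by 1 at each position, starting from +3: 3, 4, 5, ….
Reversing it on hryxf: h−3=e, r−4=n, y−5=t, x−6=r, f−7=y.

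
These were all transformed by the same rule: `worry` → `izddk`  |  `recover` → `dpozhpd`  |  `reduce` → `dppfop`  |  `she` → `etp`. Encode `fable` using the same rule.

rlnxp

The shift depends on letter class: consonant w→i is +12, but vowel o→z is +11. Vowels shift forward by 11 and consonants shift forward by 12.
On fable: f(cons)+12=r, a(vowel)+11=l, b(cons)+12=n, l(cons)+12=x, e(vowel)+11=p.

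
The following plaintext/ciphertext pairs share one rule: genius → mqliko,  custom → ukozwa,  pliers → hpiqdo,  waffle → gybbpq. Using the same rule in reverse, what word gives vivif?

vivid

g(6)→m(12) and e(4)→q(16) fit y≡11x+24 (mod 26); the inverse of 11 mod 26 is 19. This is an affine cipher: with a=0,…,z=25, each position x becomes (11x+24) mod 26.
Reversing it on vivif: v(21)→19·(21−24)≡21=v; i(8)→19·(8−24)≡8=i; v(21)→19·(21−24)≡21=v; i(8)→19·(8−24)≡8=i; f(5)→19·(5−24)≡3=d (all mod 26).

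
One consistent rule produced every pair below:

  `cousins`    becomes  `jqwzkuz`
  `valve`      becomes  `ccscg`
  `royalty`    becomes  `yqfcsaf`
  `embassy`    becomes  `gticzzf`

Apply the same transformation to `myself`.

tfzgsm

Vowels shift forward by 2 and consonants shift forward by 7.
On myself: m(cons)+7=t, y(cons)+7=f, s(cons)+7=z, e(vowel)+2=g, l(cons)+7=s, f(cons)+7=m.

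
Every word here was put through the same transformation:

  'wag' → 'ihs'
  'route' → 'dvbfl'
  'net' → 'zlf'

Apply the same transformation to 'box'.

Two shifts are in play — +7 for a/e/i/o/u, +12 for every other letter.
For box: b(cons)+12=n, o(vowel)+7=v, x(cons)+12=j.

nvj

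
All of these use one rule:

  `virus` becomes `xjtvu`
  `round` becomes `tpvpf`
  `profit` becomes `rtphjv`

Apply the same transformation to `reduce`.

tffvef

The shift depends on letter class: consonant v→x is +2, but vowel i→j is +1. Vowels shift forward by 1 and consonants shift forward by 2.
For reduce: r(cons)+2=t, e(vowel)+1=f, d(cons)+2=f, u(vowel)+1=v, c(cons)+2=e, e(vowel)+1=f.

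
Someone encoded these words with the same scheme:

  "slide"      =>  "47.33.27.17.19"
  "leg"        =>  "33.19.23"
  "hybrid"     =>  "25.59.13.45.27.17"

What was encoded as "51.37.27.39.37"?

The formula is n = 2×(alphabet index, a=1) + 9.
Undoing it on 51.37.27.39.37: 51→(51−9)÷2=21=u, 37→(37−9)÷2=14=n, 27→(27−9)÷2=9=i, 39→(39−9)÷2=15=o, 37→(37−9)÷2=14=n.

union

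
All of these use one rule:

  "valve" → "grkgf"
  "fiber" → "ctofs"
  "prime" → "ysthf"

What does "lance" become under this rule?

v(21)→g(6) and a(0)→r(17) fit y≡23x+17 (mod 26); the inverse of 23 mod 26 is 17. Each letter's alphabet position (a=0..z=25) is mapped through 23·x+17 mod 26 — an affine cipher.
Applying it to lance: l(11)→23·11+17≡10=k; a(0)→23·0+17≡17=r; n(13)→23·13+17≡4=e; c(2)→23·2+17≡11=l; e(4)→23·4+17≡5=f (all mod 26).

krelf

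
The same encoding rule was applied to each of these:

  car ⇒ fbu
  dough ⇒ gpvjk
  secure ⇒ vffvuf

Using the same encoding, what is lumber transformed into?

Vowels shift forward by 1 and consonants shift forward by 3.
Applying it to lumber: l(cons)+3=o, u(vowel)+1=v, m(cons)+3=p, b(cons)+3=e, e(vowel)+1=f, r(cons)+3=u.

ovpefu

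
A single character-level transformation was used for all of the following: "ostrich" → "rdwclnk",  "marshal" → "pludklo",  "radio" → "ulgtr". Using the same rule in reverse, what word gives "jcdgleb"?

It's a Vigenère-style cipher with numeric key [3,11]: position i shifts by key[i mod 2].
Undoing it on jcdgleb: j−3=g, c−11=r, d−3=a, g−11=v, l−3=i, e−11=t, b−3=y.

gravity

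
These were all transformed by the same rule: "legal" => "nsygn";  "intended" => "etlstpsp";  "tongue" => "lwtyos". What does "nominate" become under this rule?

l(11)→n(13) and e(4)→s(18) fit y≡3x+6 (mod 26); the inverse of 3 mod 26 is 9. Treating letters as 0–25, the rule is x ↦ 3x + 6 (mod 26).
On nominate: n(13)→3·13+6≡19=t; o(14)→3·14+6≡22=w; m(12)→3·12+6≡16=q; i(8)→3·8+6≡4=e; n(13)→3·13+6≡19=t; a(0)→3·0+6≡6=g; t(19)→3·19+6≡11=l; e(4)→3·4+6≡18=s (all mod 26).

twqetgls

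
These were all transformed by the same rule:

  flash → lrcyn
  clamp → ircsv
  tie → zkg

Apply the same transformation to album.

crhws

The shift depends on letter class: consonant f→l is +6, but vowel a→c is +2. The rule splits by letter class: vowels +2, consonants +6.
On album: a(vowel)+2=c, l(cons)+6=r, b(cons)+6=h, u(vowel)+2=w, m(cons)+6=s.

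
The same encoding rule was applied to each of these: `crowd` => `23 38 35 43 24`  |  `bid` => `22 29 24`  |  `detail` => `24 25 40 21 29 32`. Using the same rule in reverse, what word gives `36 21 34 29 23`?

Letters become their 1-based position plus 20 (so a→21, b→22, …).
Undoing it on 36 21 34 29 23: 36→(36−20)÷1=16=p, 21→(21−20)÷1=1=a, 34→(34−20)÷1=14=n, 29→(29−20)÷1=9=i, 23→(23−20)÷1=3=c.

panic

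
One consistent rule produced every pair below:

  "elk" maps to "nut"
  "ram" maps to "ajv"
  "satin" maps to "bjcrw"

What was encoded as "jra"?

air

This is a Caesar cipher with shift 9.
Decoding jra: j−9=a, r−9=i, a−9=r.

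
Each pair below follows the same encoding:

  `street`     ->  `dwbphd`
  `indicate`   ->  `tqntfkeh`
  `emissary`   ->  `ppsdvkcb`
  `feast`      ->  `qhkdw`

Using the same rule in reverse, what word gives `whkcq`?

learn

Shifts by position in street: pos 0: s→d (+11), pos 1: t→w (+3), pos 2: r→b (+10), pos 3: e→p (+11), pos 4: e→h (+3), pos 5: t→d (+10) — repeating every 3. A repeating key of period 3 is used — shifts +11, +3, +10 over and over.
Reversing it on whkcq: w−11=l, h−3=e, k−10=a, c−11=r, q−3=n.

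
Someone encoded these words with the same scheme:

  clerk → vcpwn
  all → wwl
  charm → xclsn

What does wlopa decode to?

pedal

Two steps: reverse the string, then apply a Caesar shift of +11.
Reversing it on wlopa: shift back: w−11=l, l−11=a, o−11=d, p−11=e, a−11=p → ladep; then reverse → pedal.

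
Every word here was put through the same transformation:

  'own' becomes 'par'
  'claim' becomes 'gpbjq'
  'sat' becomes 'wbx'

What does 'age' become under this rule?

The shift depends on letter class: consonant w→a is +4, but vowel o→p is +1. Two shifts are in play — +1 for a/e/i/o/u, +4 for every other letter.
For age: a(vowel)+1=b, g(cons)+4=k, e(vowel)+1=f.

bkf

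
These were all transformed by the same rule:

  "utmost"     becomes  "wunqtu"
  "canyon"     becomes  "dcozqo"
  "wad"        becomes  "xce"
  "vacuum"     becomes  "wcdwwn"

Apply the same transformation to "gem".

hgn

The shift depends on letter class: consonant t→u is +1, but vowel u→w is +2. Two shifts are in play — +2 for a/e/i/o/u, +1 for every other letter.
On gem: g(cons)+1=h, e(vowel)+2=g, m(cons)+1=n.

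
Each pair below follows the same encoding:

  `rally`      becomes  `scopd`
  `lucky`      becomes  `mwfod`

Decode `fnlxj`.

elite

In rally: r→s is +1, a→c is +2, l→o is +3, l→p is +4 — the shift increases by 1 each position. The shift increases by 1 at each position, starting from +1: 1, 2, 3, ….
Reversing it on fnlxj: f−1=e, n−2=l, l−3=i, x−4=t, j−5=e.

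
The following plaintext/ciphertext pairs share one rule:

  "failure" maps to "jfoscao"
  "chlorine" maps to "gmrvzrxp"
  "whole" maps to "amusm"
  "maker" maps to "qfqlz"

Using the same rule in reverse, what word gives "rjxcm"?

nerve

Letter i (0-indexed) is shifted by i+4, so successive shifts are 4, 5, 6, ….
Undoing it on rjxcm: r−4=n, j−5=e, x−6=r, c−7=v, m−8=e.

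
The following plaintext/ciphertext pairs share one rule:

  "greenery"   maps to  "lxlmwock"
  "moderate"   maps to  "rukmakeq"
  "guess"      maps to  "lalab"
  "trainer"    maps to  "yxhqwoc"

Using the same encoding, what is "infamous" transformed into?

ntmivyfe

In greenery: g→l is +5, r→x is +6, e→l is +7, e→m is +8 — the shift increases by 1 each position. Letter i (0-indexed) is shifted by i+5, so successive shifts are 5, 6, 7, ….
For infamous: i+5=n, n+6=t, f+7=m, a+8=i, m+9=v, o+10=y, u+11=f, s+12=e.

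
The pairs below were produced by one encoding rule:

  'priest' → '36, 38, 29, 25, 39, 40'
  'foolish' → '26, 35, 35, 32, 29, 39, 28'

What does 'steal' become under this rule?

p is letter #16 and maps to 36: an offset of 20. Letters become their 1-based position plus 20 (so a→21, b→22, …).
Applying it to steal: s=19→39, t=20→40, e=5→25, a=1→21, l=12→32.

39, 40, 25, 21, 32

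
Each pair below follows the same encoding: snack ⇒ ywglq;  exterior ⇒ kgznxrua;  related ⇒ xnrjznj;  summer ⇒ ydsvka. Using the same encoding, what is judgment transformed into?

Shifts by position in snack: pos 0: s→y (+6), pos 1: n→w (+9), pos 2: a→g (+6), pos 3: c→l (+9) — repeating every 2. A repeating key of period 2 is used — shifts +6, +9 over and over.
Applying it to judgment: j+6=p, u+9=d, d+6=j, g+9=p, m+6=s, e+9=n, n+6=t, t+9=c.

pdjpsntc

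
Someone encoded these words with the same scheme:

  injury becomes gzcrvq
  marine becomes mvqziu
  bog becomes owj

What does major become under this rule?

zwriu

The output letters match the input read backwards, each shifted +8: injury reversed is yrujni. Read the word backwards and shift each letter +8.
On major: reverse → rojam; then shift: r+8=z, o+8=w, j+8=r, a+8=i, m+8=u.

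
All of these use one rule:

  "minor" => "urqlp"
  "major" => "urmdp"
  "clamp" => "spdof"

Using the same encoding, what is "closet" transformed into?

whvrof

The output letters match the input read backwards, each shifted +3: minor reversed is ronim. Two steps: reverse the string, then apply a Caesar shift of +3.
Applying it to closet: reverse → tesolc; then shift: t+3=w, e+3=h, s+3=v, o+3=r, l+3=o, c+3=f.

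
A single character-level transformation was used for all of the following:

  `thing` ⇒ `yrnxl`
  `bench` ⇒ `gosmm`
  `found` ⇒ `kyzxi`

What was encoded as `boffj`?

A repeating key of period 2 is used — shifts +5, +10 over and over.
Decoding boffj: b−5=w, o−10=e, f−5=a, f−10=v, j−5=e.

weave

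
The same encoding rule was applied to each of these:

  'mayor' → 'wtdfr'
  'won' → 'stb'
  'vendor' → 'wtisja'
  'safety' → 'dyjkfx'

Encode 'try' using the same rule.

dwy

The output letters match the input read backwards, each shifted +5: mayor reversed is royam. Read the word backwards and shift each letter +5.
On try: reverse → yrt; then shift: y+5=d, r+5=w, t+5=y.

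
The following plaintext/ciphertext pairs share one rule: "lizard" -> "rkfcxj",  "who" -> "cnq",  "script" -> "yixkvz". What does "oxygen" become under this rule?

qdemgt

The shift depends on letter class: consonant l→r is +6, but vowel i→k is +2. Two shifts are in play — +2 for a/e/i/o/u, +6 for every other letter.
Applying it to oxygen: o(vowel)+2=q, x(cons)+6=d, y(cons)+6=e, g(cons)+6=m, e(vowel)+2=g, n(cons)+6=t.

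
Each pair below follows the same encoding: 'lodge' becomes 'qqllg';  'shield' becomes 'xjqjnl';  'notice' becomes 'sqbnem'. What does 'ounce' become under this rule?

Shifts by position in lodge: pos 0: l→q (+5), pos 1: o→q (+2), pos 2: d→l (+8), pos 3: g→l (+5), pos 4: e→g (+2) — repeating every 3. A repeating key of period 3 is used — shifts +5, +2, +8 over and over.
For ounce: o+5=t, u+2=w, n+8=v, c+5=h, e+2=g.

twvhg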